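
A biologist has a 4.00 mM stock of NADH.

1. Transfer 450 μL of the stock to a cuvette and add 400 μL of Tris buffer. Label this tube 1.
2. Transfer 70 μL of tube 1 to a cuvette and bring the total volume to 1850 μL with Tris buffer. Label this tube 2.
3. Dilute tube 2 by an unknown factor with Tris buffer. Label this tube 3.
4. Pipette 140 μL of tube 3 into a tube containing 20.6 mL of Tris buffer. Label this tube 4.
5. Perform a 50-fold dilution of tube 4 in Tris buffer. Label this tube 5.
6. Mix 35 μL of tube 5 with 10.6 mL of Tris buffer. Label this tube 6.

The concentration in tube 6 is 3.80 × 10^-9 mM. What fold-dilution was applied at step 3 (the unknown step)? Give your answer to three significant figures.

Step 1: 450 μL + 400 μL = 850 μL total → factor 850/450 = 1.8889
Step 2: 70 μL brought to 1850 μL → factor 1850/70 = 26.429
Step 3: unknown factor x
Step 4: 140 μL + 20.6 mL = 20740 μL total → factor 20740/140 = 148.14
Step 5: 50-fold → factor 50
Step 6: 35 μL + 10.6 mL = 10635 μL total → factor 10635/35 = 303.86
Product of known-step factors = 1.1236 × 10^8
Overall factor = 4.00 mM / (3.80 × 10^-9 mM) = 1.0526 × 10^9
x = 1.0526 × 10^9 / 1.1236 × 10^8 = 9.37

9.37-fold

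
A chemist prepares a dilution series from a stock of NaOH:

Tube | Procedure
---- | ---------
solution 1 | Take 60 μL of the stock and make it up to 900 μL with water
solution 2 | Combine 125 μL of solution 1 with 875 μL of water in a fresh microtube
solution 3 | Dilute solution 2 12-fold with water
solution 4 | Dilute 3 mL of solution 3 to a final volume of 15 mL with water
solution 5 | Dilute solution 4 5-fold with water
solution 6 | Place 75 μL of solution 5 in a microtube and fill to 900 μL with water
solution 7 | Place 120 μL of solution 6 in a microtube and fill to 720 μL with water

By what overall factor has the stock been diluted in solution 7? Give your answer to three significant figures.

Step 1: 60 μL brought to 900 μL → factor 900/60 = 15
Step 2: 125 μL + 875 μL = 1000 μL total → factor 1000/125 = 8
Step 3: 12-fold → factor 12
Step 4: 3 mL brought to 15 mL → factor 15/3 = 5
Step 5: 5-fold → factor 5
Step 6: 75 μL brought to 900 μL → factor 900/75 = 12
Step 7: 120 μL brought to 720 μL → factor 720/120 = 6
Overall dilution factor = 15 × 8 × 12 × 5 × 5 × 12 × 6 = 2.592 × 10^6

2.59 × 10^6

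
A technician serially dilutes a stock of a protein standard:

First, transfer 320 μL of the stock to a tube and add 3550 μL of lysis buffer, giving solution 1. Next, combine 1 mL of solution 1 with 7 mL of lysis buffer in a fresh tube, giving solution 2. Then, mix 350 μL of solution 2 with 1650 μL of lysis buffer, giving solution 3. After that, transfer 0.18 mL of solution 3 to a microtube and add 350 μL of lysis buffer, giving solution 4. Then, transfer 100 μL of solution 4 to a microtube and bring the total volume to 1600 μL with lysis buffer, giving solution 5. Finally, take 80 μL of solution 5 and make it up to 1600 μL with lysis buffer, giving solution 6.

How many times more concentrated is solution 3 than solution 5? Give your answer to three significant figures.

47.1

Step 1: 320 μL + 3550 μL = 3870 μL total → factor 3870/320 = 12.094
Step 2: 1 mL + 7 mL = 8 mL total → factor 8/1 = 8
Step 3: 350 μL + 1650 μL = 2000 μL total → factor 2000/350 = 5.7143
Step 4: 0.18 mL + 350 μL = 0.53 mL total → factor 0.53/0.18 = 2.9444
Step 5: 100 μL brought to 1600 μL → factor 1600/100 = 16
Dilution factor to solution 3 = 552.86; to solution 5 = 26046
[solution 3]/[solution 5] = (factor to solution 5)/(factor to solution 3) = 26046/552.86 = 47.1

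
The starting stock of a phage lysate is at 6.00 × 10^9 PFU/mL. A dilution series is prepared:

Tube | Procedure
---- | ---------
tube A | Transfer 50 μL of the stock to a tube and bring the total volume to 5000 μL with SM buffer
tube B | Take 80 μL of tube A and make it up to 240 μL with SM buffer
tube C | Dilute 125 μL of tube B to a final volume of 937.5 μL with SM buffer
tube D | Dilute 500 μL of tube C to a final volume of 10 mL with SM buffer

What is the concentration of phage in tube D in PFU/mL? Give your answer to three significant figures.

Step 1: 50 μL brought to 5000 μL → factor 5000/50 = 100
Step 2: 80 μL brought to 240 μL → factor 240/80 = 3
Step 3: 125 μL brought to 937.5 μL → factor 937.5/125 = 7.5
Step 4: 500 μL brought to 10 mL → factor 10000/500 = 20
Overall dilution factor = 100 × 3 × 7.5 × 20 = 45000
Final = 6.00 × 10^9 PFU/mL / 45000 = 1.33 × 10^5 PFU/mL

1.33 × 10^5 PFU/mL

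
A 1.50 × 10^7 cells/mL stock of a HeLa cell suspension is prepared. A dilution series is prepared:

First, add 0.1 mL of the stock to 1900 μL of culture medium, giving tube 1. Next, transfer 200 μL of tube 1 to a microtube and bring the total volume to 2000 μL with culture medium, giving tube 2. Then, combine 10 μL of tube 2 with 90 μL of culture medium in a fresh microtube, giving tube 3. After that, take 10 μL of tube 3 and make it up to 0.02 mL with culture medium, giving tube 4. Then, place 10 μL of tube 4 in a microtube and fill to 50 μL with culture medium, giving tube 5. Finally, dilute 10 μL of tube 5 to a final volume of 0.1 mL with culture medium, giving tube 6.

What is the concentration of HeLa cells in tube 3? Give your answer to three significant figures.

7.50 × 10^3 cells/mL

Step 1: 0.1 mL + 1900 μL = 2 mL total → factor 2/0.1 = 20
Step 2: 200 μL brought to 2000 μL → factor 2000/200 = 10
Step 3: 10 μL + 90 μL = 100 μL total → factor 100/10 = 10
Dilution factor through tube 3 = 20 × 10 × 10 = 2000
[tube 3] = 1.50 × 10^7 cells/mL / 2000 = 7.50 × 10^3 cells/mL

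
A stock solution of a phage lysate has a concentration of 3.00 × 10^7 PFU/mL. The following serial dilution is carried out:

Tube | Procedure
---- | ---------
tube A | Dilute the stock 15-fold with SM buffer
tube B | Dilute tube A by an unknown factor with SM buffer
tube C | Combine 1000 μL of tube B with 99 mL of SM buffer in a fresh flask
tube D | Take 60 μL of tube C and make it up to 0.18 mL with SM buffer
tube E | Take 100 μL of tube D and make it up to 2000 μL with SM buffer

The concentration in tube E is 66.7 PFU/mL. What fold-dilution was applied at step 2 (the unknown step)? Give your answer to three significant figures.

Step 1: 15-fold → factor 15
Step 2: unknown factor x
Step 3: 1000 μL + 99 mL = 1 × 10^5 μL total → factor 1 × 10^5/1000 = 100
Step 4: 60 μL brought to 0.18 mL → factor 180/60 = 3
Step 5: 100 μL brought to 2000 μL → factor 2000/100 = 20
Product of known-step factors = 90000
Overall factor = 3.00 × 10^7 PFU/mL / (66.7 PFU/mL) = 4.4978 × 10^5
x = 4.4978 × 10^5 / 90000 = 5.00

5.00-fold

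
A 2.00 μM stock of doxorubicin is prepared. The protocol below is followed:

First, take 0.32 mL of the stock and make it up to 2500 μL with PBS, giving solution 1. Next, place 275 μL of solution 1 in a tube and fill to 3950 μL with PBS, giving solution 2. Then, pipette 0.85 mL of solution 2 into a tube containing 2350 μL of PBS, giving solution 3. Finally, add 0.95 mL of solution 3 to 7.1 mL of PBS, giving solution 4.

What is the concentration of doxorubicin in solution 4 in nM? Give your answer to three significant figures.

Step 1: 0.32 mL brought to 2500 μL → factor 2.5/0.32 = 7.8125
Step 2: 275 μL brought to 3950 μL → factor 3950/275 = 14.364
Step 3: 0.85 mL + 2350 μL = 3.2 mL total → factor 3.2/0.85 = 3.7647
Step 4: 0.95 mL + 7.1 mL = 8.05 mL total → factor 8.05/0.95 = 8.4737
Overall dilution factor = 7.8125 × 14.364 × 3.7647 × 8.4737 = 3579.8
Final = 2.00 μM / 3579.8 = 0.0005587 μM = 0.559 nM

0.559 nM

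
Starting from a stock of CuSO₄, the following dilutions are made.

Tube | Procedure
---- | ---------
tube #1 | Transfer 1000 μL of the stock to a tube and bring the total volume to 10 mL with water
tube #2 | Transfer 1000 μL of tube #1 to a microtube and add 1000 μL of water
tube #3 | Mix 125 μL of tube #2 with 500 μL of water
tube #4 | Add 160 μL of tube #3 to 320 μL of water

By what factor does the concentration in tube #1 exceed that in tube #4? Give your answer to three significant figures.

Step 1: 1000 μL brought to 10 mL → factor 10000/1000 = 10
Step 2: 1000 μL + 1000 μL = 2000 μL total → factor 2000/1000 = 2
Step 3: 125 μL + 500 μL = 625 μL total → factor 625/125 = 5
Step 4: 160 μL + 320 μL = 480 μL total → factor 480/160 = 3
Dilution factor to tube #1 = 10; to tube #4 = 300
[tube #1]/[tube #4] = (factor to tube #4)/(factor to tube #1) = 300/10 = 30.0

30.0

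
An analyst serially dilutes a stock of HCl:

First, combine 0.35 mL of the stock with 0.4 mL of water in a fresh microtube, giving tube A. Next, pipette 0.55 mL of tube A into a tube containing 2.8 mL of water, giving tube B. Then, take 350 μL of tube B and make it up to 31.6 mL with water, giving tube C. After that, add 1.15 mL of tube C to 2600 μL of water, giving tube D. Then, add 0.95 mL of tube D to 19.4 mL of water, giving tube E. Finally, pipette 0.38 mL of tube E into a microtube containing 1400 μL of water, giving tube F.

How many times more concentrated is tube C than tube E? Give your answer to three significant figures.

69.9

Step 1: 0.35 mL + 0.4 mL = 0.75 mL total → factor 0.75/0.35 = 2.1429
Step 2: 0.55 mL + 2.8 mL = 3.35 mL total → factor 3.35/0.55 = 6.0909
Step 3: 350 μL brought to 31.6 mL → factor 31600/350 = 90.286
Step 4: 1.15 mL + 2600 μL = 3.75 mL total → factor 3.75/1.15 = 3.2609
Step 5: 0.95 mL + 19.4 mL = 20.35 mL total → factor 20.35/0.95 = 21.421
Dilution factor to tube C = 1178.4; to tube E = 82313
[tube C]/[tube E] = (factor to tube E)/(factor to tube C) = 82313/1178.4 = 69.9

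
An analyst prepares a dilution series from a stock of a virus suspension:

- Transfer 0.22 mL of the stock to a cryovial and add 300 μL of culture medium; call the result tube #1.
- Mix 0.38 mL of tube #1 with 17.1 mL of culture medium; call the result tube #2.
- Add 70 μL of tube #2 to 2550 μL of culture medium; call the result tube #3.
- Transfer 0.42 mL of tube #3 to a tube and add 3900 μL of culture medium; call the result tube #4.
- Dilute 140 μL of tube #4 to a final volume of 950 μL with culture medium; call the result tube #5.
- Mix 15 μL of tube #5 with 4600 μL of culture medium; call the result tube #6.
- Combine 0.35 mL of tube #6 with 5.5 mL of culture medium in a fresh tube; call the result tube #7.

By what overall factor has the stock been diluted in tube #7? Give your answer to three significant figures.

Step 1: 0.22 mL + 300 μL = 0.52 mL total → factor 0.52/0.22 = 2.3636
Step 2: 0.38 mL + 17.1 mL = 17.48 mL total → factor 17.48/0.38 = 46
Step 3: 70 μL + 2550 μL = 2620 μL total → factor 2620/70 = 37.429
Step 4: 0.42 mL + 3900 μL = 4.32 mL total → factor 4.32/0.42 = 10.286
Step 5: 140 μL brought to 950 μL → factor 950/140 = 6.7857
Step 6: 15 μL + 4600 μL = 4615 μL total → factor 4615/15 = 307.67
Step 7: 0.35 mL + 5.5 mL = 5.85 mL total → factor 5.85/0.35 = 16.714
Overall dilution factor = 2.3636 × 46 × 37.429 × 10.286 × 6.7857 × 307.67 × 16.714 = 1.4606 × 10^9

1.46 × 10^9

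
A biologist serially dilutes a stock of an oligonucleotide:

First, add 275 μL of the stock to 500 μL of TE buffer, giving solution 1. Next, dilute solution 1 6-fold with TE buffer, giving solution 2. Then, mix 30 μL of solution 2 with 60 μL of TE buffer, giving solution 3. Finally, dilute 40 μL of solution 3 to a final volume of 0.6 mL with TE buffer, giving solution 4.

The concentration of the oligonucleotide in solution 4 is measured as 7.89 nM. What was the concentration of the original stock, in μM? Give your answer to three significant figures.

Step 1: 275 μL + 500 μL = 775 μL total → factor 775/275 = 2.8182
Step 2: 6-fold → factor 6
Step 3: 30 μL + 60 μL = 90 μL total → factor 90/30 = 3
Step 4: 40 μL brought to 0.6 mL → factor 600/40 = 15
Overall dilution factor = 2.8182 × 6 × 3 × 15 = 760.91
Stock = 7.89 nM × 760.91 = 6004 nM = 6.00 μM

6.00 μM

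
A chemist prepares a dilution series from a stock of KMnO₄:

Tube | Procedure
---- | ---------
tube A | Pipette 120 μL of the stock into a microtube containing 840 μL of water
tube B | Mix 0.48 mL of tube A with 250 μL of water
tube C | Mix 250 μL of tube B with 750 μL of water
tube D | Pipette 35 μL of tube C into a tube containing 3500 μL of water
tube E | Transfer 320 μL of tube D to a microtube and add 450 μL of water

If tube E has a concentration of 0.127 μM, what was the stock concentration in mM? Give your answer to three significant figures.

1.50 mM

Step 1: 120 μL + 840 μL = 960 μL total → factor 960/120 = 8
Step 2: 0.48 mL + 250 μL = 0.73 mL total → factor 0.73/0.48 = 1.5208
Step 3: 250 μL + 750 μL = 1000 μL total → factor 1000/250 = 4
Step 4: 35 μL + 3500 μL = 3535 μL total → factor 3535/35 = 101
Step 5: 320 μL + 450 μL = 770 μL total → factor 770/320 = 2.4062
Overall dilution factor = 8 × 1.5208 × 4 × 101 × 2.4062 = 11828
Stock = 0.127 μM × 11828 = 1502 μM = 1.50 mM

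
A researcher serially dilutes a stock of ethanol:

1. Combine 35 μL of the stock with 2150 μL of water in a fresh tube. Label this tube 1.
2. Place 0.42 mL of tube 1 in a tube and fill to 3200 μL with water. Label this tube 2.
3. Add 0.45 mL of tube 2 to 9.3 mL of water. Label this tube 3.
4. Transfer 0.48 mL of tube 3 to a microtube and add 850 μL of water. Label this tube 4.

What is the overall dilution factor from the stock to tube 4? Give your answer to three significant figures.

2.86 × 10^4

Step 1: 35 μL + 2150 μL = 2185 μL total → factor 2185/35 = 62.429
Step 2: 0.42 mL brought to 3200 μL → factor 3.2/0.42 = 7.619
Step 3: 0.45 mL + 9.3 mL = 9.75 mL total → factor 9.75/0.45 = 21.667
Step 4: 0.48 mL + 850 μL = 1.33 mL total → factor 1.33/0.48 = 2.7708
Overall dilution factor = 62.429 × 7.619 × 21.667 × 2.7708 = 28555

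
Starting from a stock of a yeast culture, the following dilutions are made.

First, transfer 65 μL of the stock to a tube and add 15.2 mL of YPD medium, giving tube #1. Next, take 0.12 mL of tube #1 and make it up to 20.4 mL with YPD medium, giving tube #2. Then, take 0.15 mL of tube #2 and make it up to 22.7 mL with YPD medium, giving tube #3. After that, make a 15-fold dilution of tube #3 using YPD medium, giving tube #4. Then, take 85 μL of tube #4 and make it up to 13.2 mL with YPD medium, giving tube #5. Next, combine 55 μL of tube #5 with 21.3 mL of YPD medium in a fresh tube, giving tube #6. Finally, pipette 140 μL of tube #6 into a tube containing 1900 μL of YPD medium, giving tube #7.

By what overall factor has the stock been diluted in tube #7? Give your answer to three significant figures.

Step 1: 65 μL + 15.2 mL = 15265 μL total → factor 15265/65 = 234.85
Step 2: 0.12 mL brought to 20.4 mL → factor 20.4/0.12 = 170
Step 3: 0.15 mL brought to 22.7 mL → factor 22.7/0.15 = 151.33
Step 4: 15-fold → factor 15
Step 5: 85 μL brought to 13.2 mL → factor 13200/85 = 155.29
Step 6: 55 μL + 21.3 mL = 21355 μL total → factor 21355/55 = 388.27
Step 7: 140 μL + 1900 μL = 2040 μL total → factor 2040/140 = 14.571
Overall dilution factor = 234.85 × 170 × 151.33 × 15 × 155.29 × 388.27 × 14.571 = 7.9626 × 10^13

7.96 × 10^13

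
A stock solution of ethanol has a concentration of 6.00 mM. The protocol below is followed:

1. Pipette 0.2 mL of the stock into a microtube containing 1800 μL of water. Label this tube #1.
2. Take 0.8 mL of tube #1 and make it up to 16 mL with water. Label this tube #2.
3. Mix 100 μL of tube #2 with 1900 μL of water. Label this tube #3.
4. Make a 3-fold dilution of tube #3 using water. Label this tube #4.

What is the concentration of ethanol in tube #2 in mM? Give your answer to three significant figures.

Step 1: 0.2 mL + 1800 μL = 2 mL total → factor 2/0.2 = 10
Step 2: 0.8 mL brought to 16 mL → factor 16/0.8 = 20
Dilution factor through tube #2 = 10 × 20 = 200
[tube #2] = 6.00 mM / 200 = 0.0300 mM

0.0300 mM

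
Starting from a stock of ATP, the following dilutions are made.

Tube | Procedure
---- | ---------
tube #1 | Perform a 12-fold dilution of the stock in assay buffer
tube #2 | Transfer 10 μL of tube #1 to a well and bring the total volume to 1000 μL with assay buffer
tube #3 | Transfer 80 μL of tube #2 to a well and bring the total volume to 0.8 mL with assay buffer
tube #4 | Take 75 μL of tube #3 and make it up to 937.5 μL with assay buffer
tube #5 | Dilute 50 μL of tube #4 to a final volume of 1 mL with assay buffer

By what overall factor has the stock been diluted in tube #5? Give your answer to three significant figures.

Step 1: 12-fold → factor 12
Step 2: 10 μL brought to 1000 μL → factor 1000/10 = 100
Step 3: 80 μL brought to 0.8 mL → factor 800/80 = 10
Step 4: 75 μL brought to 937.5 μL → factor 937.5/75 = 12.5
Step 5: 50 μL brought to 1 mL → factor 1000/50 = 20
Overall dilution factor = 12 × 100 × 10 × 12.5 × 20 = 3 × 10^6

3.00 × 10^6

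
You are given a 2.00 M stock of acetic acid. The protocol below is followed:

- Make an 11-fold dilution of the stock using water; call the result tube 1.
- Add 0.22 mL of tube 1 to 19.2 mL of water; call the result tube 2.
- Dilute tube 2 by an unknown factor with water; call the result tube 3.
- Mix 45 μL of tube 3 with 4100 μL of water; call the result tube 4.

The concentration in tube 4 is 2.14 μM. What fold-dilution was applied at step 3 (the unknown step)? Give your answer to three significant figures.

10.4-fold

Step 1: 11-fold → factor 11
Step 2: 0.22 mL + 19.2 mL = 19.42 mL total → factor 19.42/0.22 = 88.273
Step 3: unknown factor x
Step 4: 45 μL + 4100 μL = 4145 μL total → factor 4145/45 = 92.111
Product of known-step factors = 89440
Overall factor = 2.00 M / (2.14 μM) = 9.3458 × 10^5
x = 9.3458 × 10^5 / 89440 = 10.4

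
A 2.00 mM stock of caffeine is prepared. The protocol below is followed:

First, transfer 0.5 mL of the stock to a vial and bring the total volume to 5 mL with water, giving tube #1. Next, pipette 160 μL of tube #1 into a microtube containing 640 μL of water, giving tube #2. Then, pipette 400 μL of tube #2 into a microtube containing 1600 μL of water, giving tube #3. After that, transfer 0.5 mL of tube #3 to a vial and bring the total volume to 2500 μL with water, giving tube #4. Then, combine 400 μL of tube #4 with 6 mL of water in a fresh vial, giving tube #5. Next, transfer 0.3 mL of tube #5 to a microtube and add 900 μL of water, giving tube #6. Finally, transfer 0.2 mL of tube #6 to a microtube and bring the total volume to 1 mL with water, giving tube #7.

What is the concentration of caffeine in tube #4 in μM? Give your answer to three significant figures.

Step 1: 0.5 mL brought to 5 mL → factor 5/0.5 = 10
Step 2: 160 μL + 640 μL = 800 μL total → factor 800/160 = 5
Step 3: 400 μL + 1600 μL = 2000 μL total → factor 2000/400 = 5
Step 4: 0.5 mL brought to 2500 μL → factor 2.5/0.5 = 5
Dilution factor through tube #4 = 10 × 5 × 5 × 5 = 1250
[tube #4] = 2.00 mM / 1250 = 0.001600 mM = 1.60 μM

1.60 μM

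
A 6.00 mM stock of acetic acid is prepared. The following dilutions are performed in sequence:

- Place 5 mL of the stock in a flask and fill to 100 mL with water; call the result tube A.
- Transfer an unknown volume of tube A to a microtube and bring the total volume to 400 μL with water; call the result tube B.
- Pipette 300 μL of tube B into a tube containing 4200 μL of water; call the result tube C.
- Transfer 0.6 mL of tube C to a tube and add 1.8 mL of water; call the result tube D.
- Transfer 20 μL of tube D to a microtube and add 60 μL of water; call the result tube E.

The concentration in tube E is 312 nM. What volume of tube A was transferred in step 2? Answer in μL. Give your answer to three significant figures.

Step 1: 5 mL brought to 100 mL → factor 100/5 = 20
Step 2: v brought to 400 μL → factor = 400 μL/v
Step 3: 300 μL + 4200 μL = 4500 μL total → factor 4500/300 = 15
Step 4: 0.6 mL + 1.8 mL = 2.4 mL total → factor 2.4/0.6 = 4
Step 5: 20 μL + 60 μL = 80 μL total → factor 80/20 = 4
Product of known-step factors = 4800
Overall factor = 6.00 mM / (312 nM) = 19231
Step-2 factor = 19231 / 4800 = 4.0064
v = 400 μL / 4.0064 = 99.8 μL

99.8 μL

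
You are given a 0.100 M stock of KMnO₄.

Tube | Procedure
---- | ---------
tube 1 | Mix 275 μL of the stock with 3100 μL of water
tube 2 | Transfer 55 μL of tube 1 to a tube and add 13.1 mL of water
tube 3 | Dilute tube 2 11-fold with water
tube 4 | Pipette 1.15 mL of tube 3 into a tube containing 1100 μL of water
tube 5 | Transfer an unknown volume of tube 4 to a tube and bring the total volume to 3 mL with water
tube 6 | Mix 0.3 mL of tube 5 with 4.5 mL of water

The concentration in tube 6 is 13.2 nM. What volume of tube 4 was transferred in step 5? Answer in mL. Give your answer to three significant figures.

0.400 mL

Step 1: 275 μL + 3100 μL = 3375 μL total → factor 3375/275 = 12.273
Step 2: 55 μL + 13.1 mL = 13155 μL total → factor 13155/55 = 239.18
Step 3: 11-fold → factor 11
Step 4: 1.15 mL + 1100 μL = 2.25 mL total → factor 2.25/1.15 = 1.9565
Step 5: v brought to 3 mL → factor = 3 mL/v
Step 6: 0.3 mL + 4.5 mL = 4.8 mL total → factor 4.8/0.3 = 16
Product of known-step factors = 1.0108 × 10^6
Overall factor = 0.100 M / (13.2 nM) = 7.5758 × 10^6
Step-5 factor = 7.5758 × 10^6 / 1.0108 × 10^6 = 7.4948
v = 3 mL / 7.4948 = 0.400 mL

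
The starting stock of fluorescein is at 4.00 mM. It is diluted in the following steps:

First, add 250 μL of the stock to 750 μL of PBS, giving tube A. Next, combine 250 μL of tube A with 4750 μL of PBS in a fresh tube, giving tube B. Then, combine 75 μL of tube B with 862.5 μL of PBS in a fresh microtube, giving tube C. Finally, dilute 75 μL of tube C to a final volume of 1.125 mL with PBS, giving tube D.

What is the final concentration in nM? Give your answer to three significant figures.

Step 1: 250 μL + 750 μL = 1000 μL total → factor 1000/250 = 4
Step 2: 250 μL + 4750 μL = 5000 μL total → factor 5000/250 = 20
Step 3: 75 μL + 862.5 μL = 937.5 μL total → factor 937.5/75 = 12.5
Step 4: 75 μL brought to 1.125 mL → factor 1125/75 = 15
Overall dilution factor = 4 × 20 × 12.5 × 15 = 15000
Final = 4.00 mM / 15000 = 0.0002667 mM = 267 nM

267 nM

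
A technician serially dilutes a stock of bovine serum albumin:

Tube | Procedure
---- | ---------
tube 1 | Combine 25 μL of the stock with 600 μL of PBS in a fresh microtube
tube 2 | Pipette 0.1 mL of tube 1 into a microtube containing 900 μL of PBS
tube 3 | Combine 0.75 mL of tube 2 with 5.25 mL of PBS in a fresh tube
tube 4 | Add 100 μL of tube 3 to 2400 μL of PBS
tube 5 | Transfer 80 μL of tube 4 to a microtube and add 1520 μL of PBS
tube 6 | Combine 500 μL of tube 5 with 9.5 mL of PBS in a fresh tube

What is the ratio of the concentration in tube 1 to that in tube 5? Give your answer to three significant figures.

Step 1: 25 μL + 600 μL = 625 μL total → factor 625/25 = 25
Step 2: 0.1 mL + 900 μL = 1 mL total → factor 1/0.1 = 10
Step 3: 0.75 mL + 5.25 mL = 6 mL total → factor 6/0.75 = 8
Step 4: 100 μL + 2400 μL = 2500 μL total → factor 2500/100 = 25
Step 5: 80 μL + 1520 μL = 1600 μL total → factor 1600/80 = 20
Dilution factor to tube 1 = 25; to tube 5 = 1 × 10^6
[tube 1]/[tube 5] = (factor to tube 5)/(factor to tube 1) = 1 × 10^6/25 = 4.00 × 10^4

4.00 × 10^4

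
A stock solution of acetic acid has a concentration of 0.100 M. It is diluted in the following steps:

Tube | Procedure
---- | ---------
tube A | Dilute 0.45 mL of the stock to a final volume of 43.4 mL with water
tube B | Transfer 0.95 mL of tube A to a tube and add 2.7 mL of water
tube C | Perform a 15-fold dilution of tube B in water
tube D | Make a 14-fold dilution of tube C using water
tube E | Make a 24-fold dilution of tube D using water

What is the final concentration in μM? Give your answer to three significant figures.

Step 1: 0.45 mL brought to 43.4 mL → factor 43.4/0.45 = 96.444
Step 2: 0.95 mL + 2.7 mL = 3.65 mL total → factor 3.65/0.95 = 3.8421
Step 3: 15-fold → factor 15
Step 4: 14-fold → factor 14
Step 5: 24-fold → factor 24
Overall dilution factor = 96.444 × 3.8421 × 15 × 14 × 24 = 1.8676 × 10^6
Final = 0.100 M / 1.8676 × 10^6 = 5.355 × 10^-8 M = 0.0535 μM

0.0535 μM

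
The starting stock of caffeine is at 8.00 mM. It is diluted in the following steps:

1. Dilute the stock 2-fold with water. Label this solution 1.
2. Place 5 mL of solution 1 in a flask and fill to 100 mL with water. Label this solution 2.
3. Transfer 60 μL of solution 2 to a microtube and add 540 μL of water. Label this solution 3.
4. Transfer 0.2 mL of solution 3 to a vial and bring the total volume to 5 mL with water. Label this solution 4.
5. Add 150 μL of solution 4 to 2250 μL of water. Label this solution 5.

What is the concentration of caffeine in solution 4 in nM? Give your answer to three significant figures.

800 nM

Step 1: 2-fold → factor 2
Step 2: 5 mL brought to 100 mL → factor 100/5 = 20
Step 3: 60 μL + 540 μL = 600 μL total → factor 600/60 = 10
Step 4: 0.2 mL brought to 5 mL → factor 5/0.2 = 25
Dilution factor through solution 4 = 2 × 20 × 10 × 25 = 10000
[solution 4] = 8.00 mM / 10000 = 0.0008000 mM = 800 nM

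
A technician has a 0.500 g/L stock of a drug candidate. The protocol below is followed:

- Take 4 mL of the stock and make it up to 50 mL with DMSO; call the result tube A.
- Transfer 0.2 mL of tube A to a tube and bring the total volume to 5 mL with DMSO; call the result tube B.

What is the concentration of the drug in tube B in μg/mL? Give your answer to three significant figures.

Step 1: 4 mL brought to 50 mL → factor 50/4 = 12.5
Step 2: 0.2 mL brought to 5 mL → factor 5/0.2 = 25
Overall dilution factor = 12.5 × 25 = 312.5
Final = 0.500 g/L / 312.5 = 0.001600 g/L = 1.60 μg/mL

1.60 μg/mL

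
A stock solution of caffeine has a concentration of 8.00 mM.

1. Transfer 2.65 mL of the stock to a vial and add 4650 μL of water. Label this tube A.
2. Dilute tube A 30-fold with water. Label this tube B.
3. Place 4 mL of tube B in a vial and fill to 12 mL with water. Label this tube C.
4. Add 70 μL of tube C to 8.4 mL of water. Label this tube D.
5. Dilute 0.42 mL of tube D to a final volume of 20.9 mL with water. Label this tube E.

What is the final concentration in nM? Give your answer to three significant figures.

5.36 nM

Step 1: 2.65 mL + 4650 μL = 7.3 mL total → factor 7.3/2.65 = 2.7547
Step 2: 30-fold → factor 30
Step 3: 4 mL brought to 12 mL → factor 12/4 = 3
Step 4: 70 μL + 8.4 mL = 8470 μL total → factor 8470/70 = 121
Step 5: 0.42 mL brought to 20.9 mL → factor 20.9/0.42 = 49.762
Overall dilution factor = 2.7547 × 30 × 3 × 121 × 49.762 = 1.4928 × 10^6
Final = 8.00 mM / 1.4928 × 10^6 = 5.359 × 10^-6 mM = 5.36 nM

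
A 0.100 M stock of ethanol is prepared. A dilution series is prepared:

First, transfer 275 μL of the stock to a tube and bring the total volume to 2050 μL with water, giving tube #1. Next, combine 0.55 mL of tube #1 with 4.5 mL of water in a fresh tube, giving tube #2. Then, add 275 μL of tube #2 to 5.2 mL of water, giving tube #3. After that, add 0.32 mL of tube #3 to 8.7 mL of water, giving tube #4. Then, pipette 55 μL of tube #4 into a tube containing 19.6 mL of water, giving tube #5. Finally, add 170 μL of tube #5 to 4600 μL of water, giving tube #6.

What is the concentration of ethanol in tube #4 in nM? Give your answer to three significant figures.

Step 1: 275 μL brought to 2050 μL → factor 2050/275 = 7.4545
Step 2: 0.55 mL + 4.5 mL = 5.05 mL total → factor 5.05/0.55 = 9.1818
Step 3: 275 μL + 5.2 mL = 5475 μL total → factor 5475/275 = 19.909
Step 4: 0.32 mL + 8.7 mL = 9.02 mL total → factor 9.02/0.32 = 28.188
Dilution factor through tube #4 = 7.4545 × 9.1818 × 19.909 × 28.188 = 38411
[tube #4] = 0.100 M / 38411 = 2.603 × 10^-6 M = 2.60 × 10^3 nM

2.60 × 10^3 nM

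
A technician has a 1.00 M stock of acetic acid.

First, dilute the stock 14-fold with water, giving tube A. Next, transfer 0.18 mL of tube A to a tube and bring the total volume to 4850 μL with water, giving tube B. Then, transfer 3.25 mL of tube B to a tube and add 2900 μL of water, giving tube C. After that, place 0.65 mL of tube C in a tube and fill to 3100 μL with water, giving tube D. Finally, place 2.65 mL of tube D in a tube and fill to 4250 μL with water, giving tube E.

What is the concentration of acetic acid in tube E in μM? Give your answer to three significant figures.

Step 1: 14-fold → factor 14
Step 2: 0.18 mL brought to 4850 μL → factor 4.85/0.18 = 26.944
Step 3: 3.25 mL + 2900 μL = 6.15 mL total → factor 6.15/3.25 = 1.8923
Step 4: 0.65 mL brought to 3100 μL → factor 3.1/0.65 = 4.7692
Step 5: 2.65 mL brought to 4250 μL → factor 4.25/2.65 = 1.6038
Overall dilution factor = 14 × 26.944 × 1.8923 × 4.7692 × 1.6038 = 5459.8
Final = 1.00 M / 5459.8 = 0.0001832 M = 183 μM

183 μM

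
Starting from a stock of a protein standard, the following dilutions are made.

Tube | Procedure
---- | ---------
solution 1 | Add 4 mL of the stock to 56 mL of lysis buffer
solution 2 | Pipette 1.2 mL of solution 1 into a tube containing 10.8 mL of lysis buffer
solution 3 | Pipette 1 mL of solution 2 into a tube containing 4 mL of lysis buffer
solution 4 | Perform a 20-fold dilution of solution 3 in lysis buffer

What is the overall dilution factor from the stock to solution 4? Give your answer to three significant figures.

Step 1: 4 mL + 56 mL = 60 mL total → factor 60/4 = 15
Step 2: 1.2 mL + 10.8 mL = 12 mL total → factor 12/1.2 = 10
Step 3: 1 mL + 4 mL = 5 mL total → factor 5/1 = 5
Step 4: 20-fold → factor 20
Overall dilution factor = 15 × 10 × 5 × 20 = 15000

1.50 × 10^4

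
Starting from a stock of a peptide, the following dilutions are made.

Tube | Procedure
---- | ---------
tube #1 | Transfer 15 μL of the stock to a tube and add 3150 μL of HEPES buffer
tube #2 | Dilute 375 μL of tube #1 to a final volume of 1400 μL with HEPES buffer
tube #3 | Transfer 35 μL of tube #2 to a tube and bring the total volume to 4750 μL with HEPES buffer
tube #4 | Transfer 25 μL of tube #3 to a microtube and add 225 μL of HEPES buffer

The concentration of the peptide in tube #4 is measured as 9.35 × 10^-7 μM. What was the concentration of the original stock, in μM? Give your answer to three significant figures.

Step 1: 15 μL + 3150 μL = 3165 μL total → factor 3165/15 = 211
Step 2: 375 μL brought to 1400 μL → factor 1400/375 = 3.7333
Step 3: 35 μL brought to 4750 μL → factor 4750/35 = 135.71
Step 4: 25 μL + 225 μL = 250 μL total → factor 250/25 = 10
Overall dilution factor = 211 × 3.7333 × 135.71 × 10 = 1.0691 × 10^6
Stock = 9.35 × 10^-7 μM × 1.0691 × 10^6 = 1.00 μM

1.00 μM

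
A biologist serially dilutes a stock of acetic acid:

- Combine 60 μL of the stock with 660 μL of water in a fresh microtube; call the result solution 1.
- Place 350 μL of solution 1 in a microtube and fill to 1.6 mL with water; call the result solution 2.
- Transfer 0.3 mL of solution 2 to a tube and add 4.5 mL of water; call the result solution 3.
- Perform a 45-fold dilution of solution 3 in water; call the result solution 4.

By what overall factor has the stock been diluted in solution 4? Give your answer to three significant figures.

3.95 × 10^4

Step 1: 60 μL + 660 μL = 720 μL total → factor 720/60 = 12
Step 2: 350 μL brought to 1.6 mL → factor 1600/350 = 4.5714
Step 3: 0.3 mL + 4.5 mL = 4.8 mL total → factor 4.8/0.3 = 16
Step 4: 45-fold → factor 45
Overall dilution factor = 12 × 4.5714 × 16 × 45 = 39497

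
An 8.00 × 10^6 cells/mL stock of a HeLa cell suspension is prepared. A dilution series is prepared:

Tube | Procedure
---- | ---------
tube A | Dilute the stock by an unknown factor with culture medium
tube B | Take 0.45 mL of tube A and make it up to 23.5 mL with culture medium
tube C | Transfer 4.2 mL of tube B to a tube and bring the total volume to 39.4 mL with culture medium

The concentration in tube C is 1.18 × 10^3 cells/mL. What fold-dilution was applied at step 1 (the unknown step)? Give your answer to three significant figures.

13.8-fold

Step 1: unknown factor x
Step 2: 0.45 mL brought to 23.5 mL → factor 23.5/0.45 = 52.222
Step 3: 4.2 mL brought to 39.4 mL → factor 39.4/4.2 = 9.381
Product of known-step factors = 489.89
Overall factor = 8.00 × 10^6 cells/mL / (1.18 × 10^3 cells/mL) = 6779.7
x = 6779.7 / 489.89 = 13.8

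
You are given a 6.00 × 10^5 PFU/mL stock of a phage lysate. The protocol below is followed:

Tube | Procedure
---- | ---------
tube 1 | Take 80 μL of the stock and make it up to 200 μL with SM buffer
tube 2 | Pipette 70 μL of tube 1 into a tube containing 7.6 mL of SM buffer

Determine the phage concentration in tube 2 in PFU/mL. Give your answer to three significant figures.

Step 1: 80 μL brought to 200 μL → factor 200/80 = 2.5
Step 2: 70 μL + 7.6 mL = 7670 μL total → factor 7670/70 = 109.57
Overall dilution factor = 2.5 × 109.57 = 273.93
Final = 6.00 × 10^5 PFU/mL / 273.93 = 2.19 × 10^3 PFU/mL

2.19 × 10^3 PFU/mL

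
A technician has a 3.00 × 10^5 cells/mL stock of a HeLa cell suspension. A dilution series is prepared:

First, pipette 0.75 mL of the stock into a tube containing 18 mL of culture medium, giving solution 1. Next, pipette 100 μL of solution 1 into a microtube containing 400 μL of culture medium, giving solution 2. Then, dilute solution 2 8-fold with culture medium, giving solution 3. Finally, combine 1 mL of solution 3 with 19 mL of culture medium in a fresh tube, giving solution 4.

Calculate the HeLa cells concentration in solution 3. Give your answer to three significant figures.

300 cells/mL

Step 1: 0.75 mL + 18 mL = 18.75 mL total → factor 18.75/0.75 = 25
Step 2: 100 μL + 400 μL = 500 μL total → factor 500/100 = 5
Step 3: 8-fold → factor 8
Dilution factor through solution 3 = 25 × 5 × 8 = 1000
[solution 3] = 3.00 × 10^5 cells/mL / 1000 = 300 cells/mL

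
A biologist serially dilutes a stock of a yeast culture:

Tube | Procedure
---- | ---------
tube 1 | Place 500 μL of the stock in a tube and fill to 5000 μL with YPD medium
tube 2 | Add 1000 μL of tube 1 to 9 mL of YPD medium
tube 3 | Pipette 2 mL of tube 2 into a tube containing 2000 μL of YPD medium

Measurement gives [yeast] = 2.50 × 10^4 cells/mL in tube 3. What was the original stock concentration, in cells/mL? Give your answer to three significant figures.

Step 1: 500 μL brought to 5000 μL → factor 5000/500 = 10
Step 2: 1000 μL + 9 mL = 10000 μL total → factor 10000/1000 = 10
Step 3: 2 mL + 2000 μL = 4 mL total → factor 4/2 = 2
Overall dilution factor = 10 × 10 × 2 = 200
Stock = 2.50 × 10^4 cells/mL × 200 = 5.00 × 10^6 cells/mL

5.00 × 10^6 cells/mL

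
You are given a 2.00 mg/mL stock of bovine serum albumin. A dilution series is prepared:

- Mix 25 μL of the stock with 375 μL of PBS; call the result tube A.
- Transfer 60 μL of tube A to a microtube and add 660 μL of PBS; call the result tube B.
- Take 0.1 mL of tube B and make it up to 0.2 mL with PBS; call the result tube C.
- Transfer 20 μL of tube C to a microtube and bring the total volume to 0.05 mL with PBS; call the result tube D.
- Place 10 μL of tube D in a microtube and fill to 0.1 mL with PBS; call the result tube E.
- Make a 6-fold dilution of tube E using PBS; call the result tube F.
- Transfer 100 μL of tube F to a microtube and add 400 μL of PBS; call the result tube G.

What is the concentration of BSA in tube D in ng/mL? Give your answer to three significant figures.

2.08 × 10^3 ng/mL

Step 1: 25 μL + 375 μL = 400 μL total → factor 400/25 = 16
Step 2: 60 μL + 660 μL = 720 μL total → factor 720/60 = 12
Step 3: 0.1 mL brought to 0.2 mL → factor 0.2/0.1 = 2
Step 4: 20 μL brought to 0.05 mL → factor 50/20 = 2.5
Dilution factor through tube D = 16 × 12 × 2 × 2.5 = 960
[tube D] = 2.00 mg/mL / 960 = 0.002083 mg/mL = 2.08 × 10^3 ng/mL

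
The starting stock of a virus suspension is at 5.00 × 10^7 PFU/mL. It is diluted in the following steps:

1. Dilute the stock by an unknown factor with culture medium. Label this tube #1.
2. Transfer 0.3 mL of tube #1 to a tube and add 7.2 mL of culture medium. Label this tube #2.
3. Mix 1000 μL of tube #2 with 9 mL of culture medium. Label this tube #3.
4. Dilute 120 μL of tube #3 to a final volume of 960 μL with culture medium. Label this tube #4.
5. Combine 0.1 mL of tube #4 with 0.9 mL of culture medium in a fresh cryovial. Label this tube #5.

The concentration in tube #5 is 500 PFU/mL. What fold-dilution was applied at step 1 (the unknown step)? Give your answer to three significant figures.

5.00-fold

Step 1: unknown factor x
Step 2: 0.3 mL + 7.2 mL = 7.5 mL total → factor 7.5/0.3 = 25
Step 3: 1000 μL + 9 mL = 10000 μL total → factor 10000/1000 = 10
Step 4: 120 μL brought to 960 μL → factor 960/120 = 8
Step 5: 0.1 mL + 0.9 mL = 1 mL total → factor 1/0.1 = 10
Product of known-step factors = 20000
Overall factor = 5.00 × 10^7 PFU/mL / (500 PFU/mL) = 1 × 10^5
x = 1 × 10^5 / 20000 = 5.00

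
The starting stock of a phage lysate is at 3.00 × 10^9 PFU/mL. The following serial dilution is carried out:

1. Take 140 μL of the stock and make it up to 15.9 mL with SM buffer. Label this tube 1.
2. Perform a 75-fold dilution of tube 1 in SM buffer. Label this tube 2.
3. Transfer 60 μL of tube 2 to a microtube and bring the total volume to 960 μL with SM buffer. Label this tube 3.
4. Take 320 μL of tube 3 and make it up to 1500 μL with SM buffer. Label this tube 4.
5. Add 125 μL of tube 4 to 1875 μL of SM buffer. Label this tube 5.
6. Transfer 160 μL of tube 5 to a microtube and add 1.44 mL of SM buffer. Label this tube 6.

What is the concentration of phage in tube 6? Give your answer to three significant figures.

29.4 PFU/mL

Step 1: 140 μL brought to 15.9 mL → factor 15900/140 = 113.57
Step 2: 75-fold → factor 75
Step 3: 60 μL brought to 960 μL → factor 960/60 = 16
Step 4: 320 μL brought to 1500 μL → factor 1500/320 = 4.6875
Step 5: 125 μL + 1875 μL = 2000 μL total → factor 2000/125 = 16
Step 6: 160 μL + 1.44 mL = 1600 μL total → factor 1600/160 = 10
Overall dilution factor = 113.57 × 75 × 16 × 4.6875 × 16 × 10 = 1.0221 × 10^8
Final = 3.00 × 10^9 PFU/mL / 1.0221 × 10^8 = 29.4 PFU/mL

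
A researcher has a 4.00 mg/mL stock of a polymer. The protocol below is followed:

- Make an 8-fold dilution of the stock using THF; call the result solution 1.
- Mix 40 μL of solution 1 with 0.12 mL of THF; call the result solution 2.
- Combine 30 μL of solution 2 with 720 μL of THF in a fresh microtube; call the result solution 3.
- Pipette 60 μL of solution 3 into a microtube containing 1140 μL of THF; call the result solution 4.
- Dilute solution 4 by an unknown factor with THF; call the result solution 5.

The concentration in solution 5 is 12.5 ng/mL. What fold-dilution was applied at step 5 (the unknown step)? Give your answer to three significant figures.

20.0-fold

Step 1: 8-fold → factor 8
Step 2: 40 μL + 0.12 mL = 160 μL total → factor 160/40 = 4
Step 3: 30 μL + 720 μL = 750 μL total → factor 750/30 = 25
Step 4: 60 μL + 1140 μL = 1200 μL total → factor 1200/60 = 20
Step 5: unknown factor x
Product of known-step factors = 16000
Overall factor = 4.00 mg/mL / (12.5 ng/mL) = 3.2 × 10^5
x = 3.2 × 10^5 / 16000 = 20.0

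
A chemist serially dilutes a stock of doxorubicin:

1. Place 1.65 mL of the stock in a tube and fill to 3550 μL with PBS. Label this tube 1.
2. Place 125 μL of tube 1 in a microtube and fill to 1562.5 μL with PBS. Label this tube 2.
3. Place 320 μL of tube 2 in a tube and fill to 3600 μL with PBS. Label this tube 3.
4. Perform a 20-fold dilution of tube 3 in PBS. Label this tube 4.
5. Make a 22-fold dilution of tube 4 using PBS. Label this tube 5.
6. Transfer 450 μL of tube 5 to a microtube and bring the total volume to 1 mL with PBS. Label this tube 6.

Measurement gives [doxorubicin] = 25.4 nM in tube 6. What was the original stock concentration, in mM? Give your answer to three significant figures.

7.51 mM

Step 1: 1.65 mL brought to 3550 μL → factor 3.55/1.65 = 2.1515
Step 2: 125 μL brought to 1562.5 μL → factor 1562.5/125 = 12.5
Step 3: 320 μL brought to 3600 μL → factor 3600/320 = 11.25
Step 4: 20-fold → factor 20
Step 5: 22-fold → factor 22
Step 6: 450 μL brought to 1 mL → factor 1000/450 = 2.2222
Overall dilution factor = 2.1515 × 12.5 × 11.25 × 20 × 22 × 2.2222 = 2.9583 × 10^5
Stock = 25.4 nM × 2.9583 × 10^5 = 7.514 × 10^6 nM = 7.51 mM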